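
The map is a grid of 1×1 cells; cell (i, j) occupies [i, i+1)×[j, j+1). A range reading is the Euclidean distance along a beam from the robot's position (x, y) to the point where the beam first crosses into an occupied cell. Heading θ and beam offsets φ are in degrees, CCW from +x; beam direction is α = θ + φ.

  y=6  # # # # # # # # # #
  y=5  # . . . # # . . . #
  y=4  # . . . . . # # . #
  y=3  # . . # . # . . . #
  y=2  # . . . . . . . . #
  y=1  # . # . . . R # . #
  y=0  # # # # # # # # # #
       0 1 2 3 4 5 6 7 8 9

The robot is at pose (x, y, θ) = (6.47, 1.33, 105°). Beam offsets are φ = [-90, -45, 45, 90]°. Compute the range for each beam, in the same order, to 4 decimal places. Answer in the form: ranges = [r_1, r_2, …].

beam 1: φ=-90°, α=15°
  cosα=0.9659 sinα=0.2588 | (6,1) | tMaxX 0.5487 tMaxY 2.5887 | tΔX 1.0353 tΔY 3.8637
    t=0.5487 [x] (7,1) — stop
  → r_1 = 0.5487
beam 2: φ=-45°, α=60°
  cosα=0.5000 sinα=0.8660 | (6,1) | tMaxX 1.0600 tMaxY 0.7736 | tΔX 2.0000 tΔY 1.1547
    t=0.7736 [y] (6,2)
    t=1.0600 [x] (7,2)
    t=1.9283 [y] (7,3)
    t=3.0600 [x] (8,3)
    t=3.0831 [y] (8,4)
    t=4.2378 [y] (8,5)
    t=5.0600 [x] (9,5) — stop
  → r_2 = 5.0600
beam 3: φ=45°, α=150°
  cosα=-0.8660 sinα=0.5000 | (6,1) | tMaxX 0.5427 tMaxY 1.3400 | tΔX 1.1547 tΔY 2.0000
    t=0.5427 [x] (5,1)
    t=1.3400 [y] (5,2)
    t=1.6974 [x] (4,2)
    t=2.8521 [x] (3,2)
    t=3.3400 [y] (3,3) — stop
  → r_3 = 3.3400
beam 4: φ=90°, α=195°
  cosα=-0.9659 sinα=-0.2588 | (6,1) | tMaxX 0.4866 tMaxY 1.2750 | tΔX 1.0353 tΔY 3.8637
    t=0.4866 [x] (5,1)
    t=1.2750 [y] (5,0) — stop
  → r_4 = 1.2750

ranges = [0.5487, 5.0600, 3.3400, 1.2750]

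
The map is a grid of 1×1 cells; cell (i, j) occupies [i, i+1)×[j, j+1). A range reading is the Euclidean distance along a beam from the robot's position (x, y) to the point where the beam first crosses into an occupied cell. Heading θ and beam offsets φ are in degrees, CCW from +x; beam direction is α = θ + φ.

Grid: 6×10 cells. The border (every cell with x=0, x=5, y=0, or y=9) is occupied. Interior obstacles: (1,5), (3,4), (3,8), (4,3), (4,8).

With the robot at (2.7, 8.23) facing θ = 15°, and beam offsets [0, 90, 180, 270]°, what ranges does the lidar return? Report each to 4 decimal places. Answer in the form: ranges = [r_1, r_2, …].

beam 1: φ=0°, α=15°
  direction (0.9659, 0.2588); cell (2,8); t to first gridline: x 0.3106, y 2.9751 (then +1.0353 / +3.8637)
    (3,8) via x @ 0.3106  # hit
  → r_1 = 0.3106
beam 2: φ=90°, α=105°
  direction (-0.2588, 0.9659); cell (2,8); t to first gridline: x 2.7046, y 0.7972 (then +3.8637 / +1.0353)
    (2,9) via y @ 0.7972  # hit
  → r_2 = 0.7972
beam 3: φ=180°, α=195°
  direction (-0.9659, -0.2588); cell (2,8); t to first gridline: x 0.7247, y 0.8887 (then +1.0353 / +3.8637)
    (1,8) via x @ 0.7247
    (1,7) via y @ 0.8887
    (0,7) via x @ 1.7600  # hit
  → r_3 = 1.7600
beam 4: φ=270°, α=285°
  direction (0.2588, -0.9659); cell (2,8); t to first gridline: x 1.1591, y 0.2381 (then +3.8637 / +1.0353)
    (2,7) via y @ 0.2381
    (3,7) via x @ 1.1591
    (3,6) via y @ 1.2734
    (3,5) via y @ 2.3087
    (3,4) via y @ 3.3439  # hit
  → r_4 = 3.3439

ranges = [0.3106, 0.7972, 1.7600, 3.3439]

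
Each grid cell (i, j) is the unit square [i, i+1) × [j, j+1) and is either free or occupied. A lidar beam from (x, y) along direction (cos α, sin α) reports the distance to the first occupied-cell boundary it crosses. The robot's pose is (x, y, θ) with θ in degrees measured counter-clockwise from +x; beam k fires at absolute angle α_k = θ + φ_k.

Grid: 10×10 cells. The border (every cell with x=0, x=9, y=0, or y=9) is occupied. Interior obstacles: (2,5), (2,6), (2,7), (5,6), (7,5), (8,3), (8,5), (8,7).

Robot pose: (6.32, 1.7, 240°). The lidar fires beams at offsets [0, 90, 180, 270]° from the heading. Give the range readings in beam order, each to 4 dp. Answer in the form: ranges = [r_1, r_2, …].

beam 1: φ=0°, α=240°
  dir = (cos 240°, sin 240°) = (-0.5000, -0.8660); from cell (6,1)
  next x-line at t=0.6400, next y-line at t=0.8083; Δt_x=2.0000, Δt_y=1.1547
    x: enter (5,1) at t=0.6400
    y: enter (5,0) at t=0.8083 ← occupied
  → r_1 = 0.8083
beam 2: φ=90°, α=330°
  dir = (cos 330°, sin 330°) = (0.8660, -0.5000); from cell (6,1)
  next x-line at t=0.7852, next y-line at t=1.4000; Δt_x=1.1547, Δt_y=2.0000
    x: enter (7,1) at t=0.7852
    y: enter (7,0) at t=1.4000 ← occupied
  → r_2 = 1.4000
beam 3: φ=180°, α=60°
  dir = (cos 60°, sin 60°) = (0.5000, 0.8660); from cell (6,1)
  next x-line at t=1.3600, next y-line at t=0.3464; Δt_x=2.0000, Δt_y=1.1547
    y: enter (6,2) at t=0.3464
    x: enter (7,2) at t=1.3600
    y: enter (7,3) at t=1.5011
    y: enter (7,4) at t=2.6558
    x: enter (8,4) at t=3.3600
    y: enter (8,5) at t=3.8105 ← occupied
  → r_3 = 3.8105
beam 4: φ=270°, α=150°
  dir = (cos 150°, sin 150°) = (-0.8660, 0.5000); from cell (6,1)
  next x-line at t=0.3695, next y-line at t=0.6000; Δt_x=1.1547, Δt_y=2.0000
    x: enter (5,1) at t=0.3695
    y: enter (5,2) at t=0.6000
    x: enter (4,2) at t=1.5242
    y: enter (4,3) at t=2.6000
    x: enter (3,3) at t=2.6789
    x: enter (2,3) at t=3.8336
    y: enter (2,4) at t=4.6000
    x: enter (1,4) at t=4.9883
    x: enter (0,4) at t=6.1430 ← occupied
  → r_4 = 6.1430

ranges = [0.8083, 1.4000, 3.8105, 6.1430]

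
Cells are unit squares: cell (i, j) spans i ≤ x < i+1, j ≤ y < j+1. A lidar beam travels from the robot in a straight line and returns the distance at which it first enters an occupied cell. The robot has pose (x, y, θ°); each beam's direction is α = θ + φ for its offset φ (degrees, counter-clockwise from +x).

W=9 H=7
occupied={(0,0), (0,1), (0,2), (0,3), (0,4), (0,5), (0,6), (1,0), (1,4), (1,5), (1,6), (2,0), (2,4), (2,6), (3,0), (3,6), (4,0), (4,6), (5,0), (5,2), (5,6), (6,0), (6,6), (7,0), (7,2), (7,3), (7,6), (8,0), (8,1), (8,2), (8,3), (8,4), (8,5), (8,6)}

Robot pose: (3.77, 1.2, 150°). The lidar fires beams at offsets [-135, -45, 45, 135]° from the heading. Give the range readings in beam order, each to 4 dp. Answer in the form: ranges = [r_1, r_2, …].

ranges = [3.3439, 2.9751, 0.7727, 0.2071]

beam 1: φ=-135°, α=15°
  d=(0.9659,0.2588)  start (3,1)  tX=0.2381 tY=3.0910  stride 1/|dx|=1.0353 1/|dy|=3.8637
    cross x-line → (4,1), t=0.2381
    cross x-line → (5,1), t=1.2734
    cross x-line → (6,1), t=2.3087
    cross y-line → (6,2), t=3.0910
    cross x-line → (7,2), t=3.3439 (wall)
  → r_1 = 3.3439
beam 2: φ=-45°, α=105°
  d=(-0.2588,0.9659)  start (3,1)  tX=2.9751 tY=0.8282  stride 1/|dx|=3.8637 1/|dy|=1.0353
    cross y-line → (3,2), t=0.8282
    cross y-line → (3,3), t=1.8635
    cross y-line → (3,4), t=2.8988
    cross x-line → (2,4), t=2.9751 (wall)
  → r_2 = 2.9751
beam 3: φ=45°, α=195°
  d=(-0.9659,-0.2588)  start (3,1)  tX=0.7972 tY=0.7727  stride 1/|dx|=1.0353 1/|dy|=3.8637
    cross y-line → (3,0), t=0.7727 (wall)
  → r_3 = 0.7727
beam 4: φ=135°, α=285°
  d=(0.2588,-0.9659)  start (3,1)  tX=0.8887 tY=0.2071  stride 1/|dx|=3.8637 1/|dy|=1.0353
    cross y-line → (3,0), t=0.2071 (wall)
  → r_4 = 0.2071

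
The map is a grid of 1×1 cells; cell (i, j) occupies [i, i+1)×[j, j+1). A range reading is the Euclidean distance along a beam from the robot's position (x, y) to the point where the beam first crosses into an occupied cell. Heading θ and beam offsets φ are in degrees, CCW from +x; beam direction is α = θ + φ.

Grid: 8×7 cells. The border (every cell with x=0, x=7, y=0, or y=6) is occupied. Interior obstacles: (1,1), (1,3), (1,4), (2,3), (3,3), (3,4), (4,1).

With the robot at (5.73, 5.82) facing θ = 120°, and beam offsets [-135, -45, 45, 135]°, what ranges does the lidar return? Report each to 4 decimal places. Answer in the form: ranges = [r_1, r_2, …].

ranges = [1.3148, 0.1863, 0.6955, 3.9548]

beam 1: φ=-135°, α=345°
  direction (0.9659, -0.2588); cell (5,5); t to first gridline: x 0.2795, y 3.1682 (then +1.0353 / +3.8637)
    (6,5) via x @ 0.2795
    (7,5) via x @ 1.3148  # hit
  → r_1 = 1.3148
beam 2: φ=-45°, α=75°
  direction (0.2588, 0.9659); cell (5,5); t to first gridline: x 1.0432, y 0.1863 (then +3.8637 / +1.0353)
    (5,6) via y @ 0.1863  # hit
  → r_2 = 0.1863
beam 3: φ=45°, α=165°
  direction (-0.9659, 0.2588); cell (5,5); t to first gridline: x 0.7558, y 0.6955 (then +1.0353 / +3.8637)
    (5,6) via y @ 0.6955  # hit
  → r_3 = 0.6955
beam 4: φ=135°, α=255°
  direction (-0.2588, -0.9659); cell (5,5); t to first gridline: x 2.8205, y 0.8489 (then +3.8637 / +1.0353)
    (5,4) via y @ 0.8489
    (5,3) via y @ 1.8842
    (4,3) via x @ 2.8205
    (4,2) via y @ 2.9195
    (4,1) via y @ 3.9548  # hit
  → r_4 = 3.9548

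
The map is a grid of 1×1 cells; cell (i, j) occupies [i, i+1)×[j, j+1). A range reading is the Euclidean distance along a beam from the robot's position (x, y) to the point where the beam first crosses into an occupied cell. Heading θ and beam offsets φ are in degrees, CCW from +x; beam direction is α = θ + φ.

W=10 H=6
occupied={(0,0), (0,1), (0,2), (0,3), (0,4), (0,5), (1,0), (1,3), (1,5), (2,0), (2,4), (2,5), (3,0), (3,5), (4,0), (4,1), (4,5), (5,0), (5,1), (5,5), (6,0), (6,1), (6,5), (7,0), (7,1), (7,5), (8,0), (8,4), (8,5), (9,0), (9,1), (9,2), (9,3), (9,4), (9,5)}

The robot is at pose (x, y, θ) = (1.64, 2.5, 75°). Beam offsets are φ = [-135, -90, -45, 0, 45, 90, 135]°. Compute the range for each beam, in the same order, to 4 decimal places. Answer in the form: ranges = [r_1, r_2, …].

beam 1: φ=-135°, α=300°
  cosα=0.5000 sinα=-0.8660 | (1,2) | tMaxX 0.7200 tMaxY 0.5774 | tΔX 2.0000 tΔY 1.1547
    t=0.5774 [y] (1,1)
    t=0.7200 [x] (2,1)
    t=1.7321 [y] (2,0) — stop
  → r_1 = 1.7321
beam 2: φ=-90°, α=345°
  cosα=0.9659 sinα=-0.2588 | (1,2) | tMaxX 0.3727 tMaxY 1.9319 | tΔX 1.0353 tΔY 3.8637
    t=0.3727 [x] (2,2)
    t=1.4080 [x] (3,2)
    t=1.9319 [y] (3,1)
    t=2.4433 [x] (4,1) — stop
  → r_2 = 2.4433
beam 3: φ=-45°, α=30°
  cosα=0.8660 sinα=0.5000 | (1,2) | tMaxX 0.4157 tMaxY 1.0000 | tΔX 1.1547 tΔY 2.0000
    t=0.4157 [x] (2,2)
    t=1.0000 [y] (2,3)
    t=1.5704 [x] (3,3)
    t=2.7251 [x] (4,3)
    t=3.0000 [y] (4,4)
    t=3.8798 [x] (5,4)
    t=5.0000 [y] (5,5) — stop
  → r_3 = 5.0000
beam 4: φ=0°, α=75°
  cosα=0.2588 sinα=0.9659 | (1,2) | tMaxX 1.3909 tMaxY 0.5176 | tΔX 3.8637 tΔY 1.0353
    t=0.5176 [y] (1,3) — stop
  → r_4 = 0.5176
beam 5: φ=45°, α=120°
  cosα=-0.5000 sinα=0.8660 | (1,2) | tMaxX 1.2800 tMaxY 0.5774 | tΔX 2.0000 tΔY 1.1547
    t=0.5774 [y] (1,3) — stop
  → r_5 = 0.5774
beam 6: φ=90°, α=165°
  cosα=-0.9659 sinα=0.2588 | (1,2) | tMaxX 0.6626 tMaxY 1.9319 | tΔX 1.0353 tΔY 3.8637
    t=0.6626 [x] (0,2) — stop
  → r_6 = 0.6626
beam 7: φ=135°, α=210°
  cosα=-0.8660 sinα=-0.5000 | (1,2) | tMaxX 0.7390 tMaxY 1.0000 | tΔX 1.1547 tΔY 2.0000
    t=0.7390 [x] (0,2) — stop
  → r_7 = 0.7390

ranges = [1.7321, 2.4433, 5.0000, 0.5176, 0.5774, 0.6626, 0.7390]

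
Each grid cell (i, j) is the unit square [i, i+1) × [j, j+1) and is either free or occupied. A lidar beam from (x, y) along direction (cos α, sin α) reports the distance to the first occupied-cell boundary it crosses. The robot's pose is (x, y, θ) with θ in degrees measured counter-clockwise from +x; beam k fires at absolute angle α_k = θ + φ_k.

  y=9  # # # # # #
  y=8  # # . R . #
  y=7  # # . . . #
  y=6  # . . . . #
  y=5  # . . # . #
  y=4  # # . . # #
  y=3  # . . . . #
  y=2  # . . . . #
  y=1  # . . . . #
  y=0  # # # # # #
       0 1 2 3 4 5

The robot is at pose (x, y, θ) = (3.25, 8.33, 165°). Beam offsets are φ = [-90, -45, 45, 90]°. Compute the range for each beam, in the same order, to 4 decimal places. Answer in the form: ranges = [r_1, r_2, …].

beam 1: φ=-90°, α=75°
  cosα=0.2588 sinα=0.9659 | (3,8) | tMaxX 2.8978 tMaxY 0.6936 | tΔX 3.8637 tΔY 1.0353
    t=0.6936 [y] (3,9) — stop
  → r_1 = 0.6936
beam 2: φ=-45°, α=120°
  cosα=-0.5000 sinα=0.8660 | (3,8) | tMaxX 0.5000 tMaxY 0.7736 | tΔX 2.0000 tΔY 1.1547
    t=0.5000 [x] (2,8)
    t=0.7736 [y] (2,9) — stop
  → r_2 = 0.7736
beam 3: φ=45°, α=210°
  cosα=-0.8660 sinα=-0.5000 | (3,8) | tMaxX 0.2887 tMaxY 0.6600 | tΔX 1.1547 tΔY 2.0000
    t=0.2887 [x] (2,8)
    t=0.6600 [y] (2,7)
    t=1.4434 [x] (1,7) — stop
  → r_3 = 1.4434
beam 4: φ=90°, α=255°
  cosα=-0.2588 sinα=-0.9659 | (3,8) | tMaxX 0.9659 tMaxY 0.3416 | tΔX 3.8637 tΔY 1.0353
    t=0.3416 [y] (3,7)
    t=0.9659 [x] (2,7)
    t=1.3769 [y] (2,6)
    t=2.4122 [y] (2,5)
    t=3.4475 [y] (2,4)
    t=4.4827 [y] (2,3)
    t=4.8296 [x] (1,3)
    t=5.5180 [y] (1,2)
    t=6.5533 [y] (1,1)
    t=7.5886 [y] (1,0) — stop
  → r_4 = 7.5886

ranges = [0.6936, 0.7736, 1.4434, 7.5886]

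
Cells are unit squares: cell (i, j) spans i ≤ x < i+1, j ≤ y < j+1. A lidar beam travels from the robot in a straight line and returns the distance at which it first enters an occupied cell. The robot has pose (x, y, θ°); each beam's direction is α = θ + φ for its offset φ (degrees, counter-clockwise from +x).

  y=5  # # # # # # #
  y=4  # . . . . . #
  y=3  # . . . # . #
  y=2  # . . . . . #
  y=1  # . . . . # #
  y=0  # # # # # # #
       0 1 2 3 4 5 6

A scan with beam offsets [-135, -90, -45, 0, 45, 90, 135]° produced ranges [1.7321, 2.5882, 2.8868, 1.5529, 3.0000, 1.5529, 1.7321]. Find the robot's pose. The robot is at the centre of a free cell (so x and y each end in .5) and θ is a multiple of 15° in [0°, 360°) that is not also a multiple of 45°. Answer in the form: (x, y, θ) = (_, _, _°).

Enumerate (i+0.5, j+0.5, θ) over the 18 free cells and 16 admissible headings. For each, cast all 7 beams and compare to the given ranges.
  (4.5, 2.5, 300°): beam 1 = 3.6235 ≠ 1.7321 ✗
  (5.5, 2.5, 195°): beam 1 = 1.0000 ≠ 1.7321 ✗
  (4.5, 1.5, 75°): beam 1 = 0.5774 ≠ 1.7321 ✗
  …
  (2.5, 3.5, 345°): r_1=1.7321, r_2=2.5882, r_3=2.8868, r_4=1.5529, r_5=3.0000, r_6=1.5529, r_7=1.7321 — all match ✓
No second candidate reproduces the full scan.

(x, y, θ) = (2.5, 3.5, 345°)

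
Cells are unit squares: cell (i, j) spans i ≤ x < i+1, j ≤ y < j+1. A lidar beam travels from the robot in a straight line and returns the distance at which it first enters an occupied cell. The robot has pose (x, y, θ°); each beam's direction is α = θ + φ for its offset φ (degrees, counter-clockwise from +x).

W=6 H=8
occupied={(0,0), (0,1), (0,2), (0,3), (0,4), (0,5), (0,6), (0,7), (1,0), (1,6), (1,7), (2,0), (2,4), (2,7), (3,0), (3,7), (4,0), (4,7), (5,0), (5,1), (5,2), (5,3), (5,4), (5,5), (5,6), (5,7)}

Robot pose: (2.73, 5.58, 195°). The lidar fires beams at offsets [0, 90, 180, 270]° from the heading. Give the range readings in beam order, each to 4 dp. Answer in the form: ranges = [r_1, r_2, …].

beam 1: φ=0°, α=195°
  dir = (cos 195°, sin 195°) = (-0.9659, -0.2588); from cell (2,5)
  next x-line at t=0.7558, next y-line at t=2.2409; Δt_x=1.0353, Δt_y=3.8637
    x: enter (1,5) at t=0.7558
    x: enter (0,5) at t=1.7910 ← occupied
  → r_1 = 1.7910
beam 2: φ=90°, α=285°
  dir = (cos 285°, sin 285°) = (0.2588, -0.9659); from cell (2,5)
  next x-line at t=1.0432, next y-line at t=0.6005; Δt_x=3.8637, Δt_y=1.0353
    y: enter (2,4) at t=0.6005 ← occupied
  → r_2 = 0.6005
beam 3: φ=180°, α=15°
  dir = (cos 15°, sin 15°) = (0.9659, 0.2588); from cell (2,5)
  next x-line at t=0.2795, next y-line at t=1.6228; Δt_x=1.0353, Δt_y=3.8637
    x: enter (3,5) at t=0.2795
    x: enter (4,5) at t=1.3148
    y: enter (4,6) at t=1.6228
    x: enter (5,6) at t=2.3501 ← occupied
  → r_3 = 2.3501
beam 4: φ=270°, α=105°
  dir = (cos 105°, sin 105°) = (-0.2588, 0.9659); from cell (2,5)
  next x-line at t=2.8205, next y-line at t=0.4348; Δt_x=3.8637, Δt_y=1.0353
    y: enter (2,6) at t=0.4348
    y: enter (2,7) at t=1.4701 ← occupied
  → r_4 = 1.4701

ranges = [1.7910, 0.6005, 2.3501, 1.4701]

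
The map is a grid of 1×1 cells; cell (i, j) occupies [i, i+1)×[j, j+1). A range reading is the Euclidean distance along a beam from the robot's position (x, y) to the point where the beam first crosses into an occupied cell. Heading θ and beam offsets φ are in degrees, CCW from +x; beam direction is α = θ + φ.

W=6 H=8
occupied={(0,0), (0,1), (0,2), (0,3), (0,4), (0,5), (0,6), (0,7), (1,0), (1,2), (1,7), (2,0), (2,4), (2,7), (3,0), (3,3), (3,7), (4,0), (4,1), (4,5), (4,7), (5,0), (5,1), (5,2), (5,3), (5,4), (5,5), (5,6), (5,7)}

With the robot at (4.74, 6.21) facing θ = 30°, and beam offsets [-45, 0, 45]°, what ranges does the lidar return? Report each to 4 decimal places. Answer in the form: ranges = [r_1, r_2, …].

ranges = [0.2692, 0.3002, 0.8179]

beam 1: φ=-45°, α=345°
  dir = (cos 345°, sin 345°) = (0.9659, -0.2588); from cell (4,6)
  next x-line at t=0.2692, next y-line at t=0.8114; Δt_x=1.0353, Δt_y=3.8637
    x: enter (5,6) at t=0.2692 ← occupied
  → r_1 = 0.2692
beam 2: φ=0°, α=30°
  dir = (cos 30°, sin 30°) = (0.8660, 0.5000); from cell (4,6)
  next x-line at t=0.3002, next y-line at t=1.5800; Δt_x=1.1547, Δt_y=2.0000
    x: enter (5,6) at t=0.3002 ← occupied
  → r_2 = 0.3002
beam 3: φ=45°, α=75°
  dir = (cos 75°, sin 75°) = (0.2588, 0.9659); from cell (4,6)
  next x-line at t=1.0046, next y-line at t=0.8179; Δt_x=3.8637, Δt_y=1.0353
    y: enter (4,7) at t=0.8179 ← occupied
  → r_3 = 0.8179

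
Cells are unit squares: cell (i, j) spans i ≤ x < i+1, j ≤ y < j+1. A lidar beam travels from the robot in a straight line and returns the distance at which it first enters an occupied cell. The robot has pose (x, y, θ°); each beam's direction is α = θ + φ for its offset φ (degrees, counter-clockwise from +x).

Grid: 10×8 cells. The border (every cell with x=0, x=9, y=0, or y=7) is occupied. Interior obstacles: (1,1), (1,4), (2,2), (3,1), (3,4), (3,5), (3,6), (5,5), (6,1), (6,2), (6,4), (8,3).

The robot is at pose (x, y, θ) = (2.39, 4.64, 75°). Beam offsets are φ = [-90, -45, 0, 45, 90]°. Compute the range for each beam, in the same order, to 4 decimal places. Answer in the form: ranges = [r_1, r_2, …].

ranges = [0.6315, 0.7044, 2.3569, 2.7251, 0.4038]

beam 1: φ=-90°, α=345°
  d=(0.9659,-0.2588)  start (2,4)  tX=0.6315 tY=2.4728  stride 1/|dx|=1.0353 1/|dy|=3.8637
    cross x-line → (3,4), t=0.6315 (wall)
  → r_1 = 0.6315
beam 2: φ=-45°, α=30°
  d=(0.8660,0.5000)  start (2,4)  tX=0.7044 tY=0.7200  stride 1/|dx|=1.1547 1/|dy|=2.0000
    cross x-line → (3,4), t=0.7044 (wall)
  → r_2 = 0.7044
beam 3: φ=0°, α=75°
  d=(0.2588,0.9659)  start (2,4)  tX=2.3569 tY=0.3727  stride 1/|dx|=3.8637 1/|dy|=1.0353
    cross y-line → (2,5), t=0.3727
    cross y-line → (2,6), t=1.4080
    cross x-line → (3,6), t=2.3569 (wall)
  → r_3 = 2.3569
beam 4: φ=45°, α=120°
  d=(-0.5000,0.8660)  start (2,4)  tX=0.7800 tY=0.4157  stride 1/|dx|=2.0000 1/|dy|=1.1547
    cross y-line → (2,5), t=0.4157
    cross x-line → (1,5), t=0.7800
    cross y-line → (1,6), t=1.5704
    cross y-line → (1,7), t=2.7251 (wall)
  → r_4 = 2.7251
beam 5: φ=90°, α=165°
  d=(-0.9659,0.2588)  start (2,4)  tX=0.4038 tY=1.3909  stride 1/|dx|=1.0353 1/|dy|=3.8637
    cross x-line → (1,4), t=0.4038 (wall)
  → r_5 = 0.4038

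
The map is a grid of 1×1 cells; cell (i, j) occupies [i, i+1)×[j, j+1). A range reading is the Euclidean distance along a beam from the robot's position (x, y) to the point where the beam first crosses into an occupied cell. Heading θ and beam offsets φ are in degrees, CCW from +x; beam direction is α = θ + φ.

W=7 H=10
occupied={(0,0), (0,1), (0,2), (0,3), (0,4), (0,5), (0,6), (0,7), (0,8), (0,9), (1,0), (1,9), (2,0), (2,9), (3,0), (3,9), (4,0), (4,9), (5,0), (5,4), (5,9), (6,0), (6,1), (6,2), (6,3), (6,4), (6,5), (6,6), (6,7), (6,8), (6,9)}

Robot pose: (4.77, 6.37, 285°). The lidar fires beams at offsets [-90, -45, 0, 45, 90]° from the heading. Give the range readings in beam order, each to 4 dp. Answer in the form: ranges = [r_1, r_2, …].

beam 1: φ=-90°, α=195°
  direction (-0.9659, -0.2588); cell (4,6); t to first gridline: x 0.7972, y 1.4296 (then +1.0353 / +3.8637)
    (3,6) via x @ 0.7972
    (3,5) via y @ 1.4296
    (2,5) via x @ 1.8324
    (1,5) via x @ 2.8677
    (0,5) via x @ 3.9030  # hit
  → r_1 = 3.9030
beam 2: φ=-45°, α=240°
  direction (-0.5000, -0.8660); cell (4,6); t to first gridline: x 1.5400, y 0.4272 (then +2.0000 / +1.1547)
    (4,5) via y @ 0.4272
    (3,5) via x @ 1.5400
    (3,4) via y @ 1.5819
    (3,3) via y @ 2.7366
    (2,3) via x @ 3.5400
    (2,2) via y @ 3.8913
    (2,1) via y @ 5.0460
    (1,1) via x @ 5.5400
    (1,0) via y @ 6.2007  # hit
  → r_2 = 6.2007
beam 3: φ=0°, α=285°
  direction (0.2588, -0.9659); cell (4,6); t to first gridline: x 0.8887, y 0.3831 (then +3.8637 / +1.0353)
    (4,5) via y @ 0.3831
    (5,5) via x @ 0.8887
    (5,4) via y @ 1.4183  # hit
  → r_3 = 1.4183
beam 4: φ=45°, α=330°
  direction (0.8660, -0.5000); cell (4,6); t to first gridline: x 0.2656, y 0.7400 (then +1.1547 / +2.0000)
    (5,6) via x @ 0.2656
    (5,5) via y @ 0.7400
    (6,5) via x @ 1.4203  # hit
  → r_4 = 1.4203
beam 5: φ=90°, α=15°
  direction (0.9659, 0.2588); cell (4,6); t to first gridline: x 0.2381, y 2.4341 (then +1.0353 / +3.8637)
    (5,6) via x @ 0.2381
    (6,6) via x @ 1.2734  # hit
  → r_5 = 1.2734

ranges = [3.9030, 6.2007, 1.4183, 1.4203, 1.2734]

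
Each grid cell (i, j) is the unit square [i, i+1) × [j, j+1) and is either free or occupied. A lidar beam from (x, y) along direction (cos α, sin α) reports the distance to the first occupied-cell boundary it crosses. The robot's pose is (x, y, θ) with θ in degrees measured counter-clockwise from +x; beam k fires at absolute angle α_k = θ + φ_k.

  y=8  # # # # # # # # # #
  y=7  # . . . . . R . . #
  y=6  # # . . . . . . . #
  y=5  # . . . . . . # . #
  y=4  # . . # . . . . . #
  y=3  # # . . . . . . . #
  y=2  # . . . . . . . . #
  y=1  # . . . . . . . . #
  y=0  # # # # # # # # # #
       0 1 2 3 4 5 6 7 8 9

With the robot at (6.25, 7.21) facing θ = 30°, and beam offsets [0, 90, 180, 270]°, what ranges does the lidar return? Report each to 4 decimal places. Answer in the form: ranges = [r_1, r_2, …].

beam 1: φ=0°, α=30°
  direction (0.8660, 0.5000); cell (6,7); t to first gridline: x 0.8660, y 1.5800 (then +1.1547 / +2.0000)
    (7,7) via x @ 0.8660
    (7,8) via y @ 1.5800  # hit
  → r_1 = 1.5800
beam 2: φ=90°, α=120°
  direction (-0.5000, 0.8660); cell (6,7); t to first gridline: x 0.5000, y 0.9122 (then +2.0000 / +1.1547)
    (5,7) via x @ 0.5000
    (5,8) via y @ 0.9122  # hit
  → r_2 = 0.9122
beam 3: φ=180°, α=210°
  direction (-0.8660, -0.5000); cell (6,7); t to first gridline: x 0.2887, y 0.4200 (then +1.1547 / +2.0000)
    (5,7) via x @ 0.2887
    (5,6) via y @ 0.4200
    (4,6) via x @ 1.4434
    (4,5) via y @ 2.4200
    (3,5) via x @ 2.5981
    (2,5) via x @ 3.7528
    (2,4) via y @ 4.4200
    (1,4) via x @ 4.9075
    (0,4) via x @ 6.0622  # hit
  → r_3 = 6.0622
beam 4: φ=270°, α=300°
  direction (0.5000, -0.8660); cell (6,7); t to first gridline: x 1.5000, y 0.2425 (then +2.0000 / +1.1547)
    (6,6) via y @ 0.2425
    (6,5) via y @ 1.3972
    (7,5) via x @ 1.5000  # hit
  → r_4 = 1.5000

ranges = [1.5800, 0.9122, 6.0622, 1.5000]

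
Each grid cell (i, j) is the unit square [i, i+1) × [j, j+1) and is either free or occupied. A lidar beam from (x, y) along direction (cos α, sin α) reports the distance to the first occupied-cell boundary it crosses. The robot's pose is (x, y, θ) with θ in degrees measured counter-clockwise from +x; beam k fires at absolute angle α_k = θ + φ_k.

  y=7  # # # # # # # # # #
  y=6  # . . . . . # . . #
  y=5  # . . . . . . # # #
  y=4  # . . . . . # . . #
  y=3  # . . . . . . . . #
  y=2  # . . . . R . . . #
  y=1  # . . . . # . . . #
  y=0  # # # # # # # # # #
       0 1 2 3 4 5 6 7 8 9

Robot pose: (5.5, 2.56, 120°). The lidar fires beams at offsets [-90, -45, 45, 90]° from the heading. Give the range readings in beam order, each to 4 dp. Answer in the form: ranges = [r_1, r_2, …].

beam 1: φ=-90°, α=30°
  d=(0.8660,0.5000)  start (5,2)  tX=0.5774 tY=0.8800  stride 1/|dx|=1.1547 1/|dy|=2.0000
    cross x-line → (6,2), t=0.5774
    cross y-line → (6,3), t=0.8800
    cross x-line → (7,3), t=1.7321
    cross y-line → (7,4), t=2.8800
    cross x-line → (8,4), t=2.8868
    cross x-line → (9,4), t=4.0415 (wall)
  → r_1 = 4.0415
beam 2: φ=-45°, α=75°
  d=(0.2588,0.9659)  start (5,2)  tX=1.9319 tY=0.4555  stride 1/|dx|=3.8637 1/|dy|=1.0353
    cross y-line → (5,3), t=0.4555
    cross y-line → (5,4), t=1.4908
    cross x-line → (6,4), t=1.9319 (wall)
  → r_2 = 1.9319
beam 3: φ=45°, α=165°
  d=(-0.9659,0.2588)  start (5,2)  tX=0.5176 tY=1.7000  stride 1/|dx|=1.0353 1/|dy|=3.8637
    cross x-line → (4,2), t=0.5176
    cross x-line → (3,2), t=1.5529
    cross y-line → (3,3), t=1.7000
    cross x-line → (2,3), t=2.5882
    cross x-line → (1,3), t=3.6235
    cross x-line → (0,3), t=4.6587 (wall)
  → r_3 = 4.6587
beam 4: φ=90°, α=210°
  d=(-0.8660,-0.5000)  start (5,2)  tX=0.5774 tY=1.1200  stride 1/|dx|=1.1547 1/|dy|=2.0000
    cross x-line → (4,2), t=0.5774
    cross y-line → (4,1), t=1.1200
    cross x-line → (3,1), t=1.7321
    cross x-line → (2,1), t=2.8868
    cross y-line → (2,0), t=3.1200 (wall)
  → r_4 = 3.1200

ranges = [4.0415, 1.9319, 4.6587, 3.1200]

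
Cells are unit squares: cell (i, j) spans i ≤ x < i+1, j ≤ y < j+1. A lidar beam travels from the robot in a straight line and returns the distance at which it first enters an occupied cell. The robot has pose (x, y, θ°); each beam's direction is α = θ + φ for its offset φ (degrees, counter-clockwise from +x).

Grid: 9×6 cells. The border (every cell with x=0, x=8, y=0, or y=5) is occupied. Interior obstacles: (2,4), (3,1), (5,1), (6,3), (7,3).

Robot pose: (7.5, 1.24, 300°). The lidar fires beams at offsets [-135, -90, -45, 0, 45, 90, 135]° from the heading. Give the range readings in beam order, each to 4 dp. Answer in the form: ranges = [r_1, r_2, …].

beam 1: φ=-135°, α=165°
  d=(-0.9659,0.2588)  start (7,1)  tX=0.5176 tY=2.9364  stride 1/|dx|=1.0353 1/|dy|=3.8637
    cross x-line → (6,1), t=0.5176
    cross x-line → (5,1), t=1.5529 (wall)
  → r_1 = 1.5529
beam 2: φ=-90°, α=210°
  d=(-0.8660,-0.5000)  start (7,1)  tX=0.5774 tY=0.4800  stride 1/|dx|=1.1547 1/|dy|=2.0000
    cross y-line → (7,0), t=0.4800 (wall)
  → r_2 = 0.4800
beam 3: φ=-45°, α=255°
  d=(-0.2588,-0.9659)  start (7,1)  tX=1.9319 tY=0.2485  stride 1/|dx|=3.8637 1/|dy|=1.0353
    cross y-line → (7,0), t=0.2485 (wall)
  → r_3 = 0.2485
beam 4: φ=0°, α=300°
  d=(0.5000,-0.8660)  start (7,1)  tX=1.0000 tY=0.2771  stride 1/|dx|=2.0000 1/|dy|=1.1547
    cross y-line → (7,0), t=0.2771 (wall)
  → r_4 = 0.2771
beam 5: φ=45°, α=345°
  d=(0.9659,-0.2588)  start (7,1)  tX=0.5176 tY=0.9273  stride 1/|dx|=1.0353 1/|dy|=3.8637
    cross x-line → (8,1), t=0.5176 (wall)
  → r_5 = 0.5176
beam 6: φ=90°, α=30°
  d=(0.8660,0.5000)  start (7,1)  tX=0.5774 tY=1.5200  stride 1/|dx|=1.1547 1/|dy|=2.0000
    cross x-line → (8,1), t=0.5774 (wall)
  → r_6 = 0.5774
beam 7: φ=135°, α=75°
  d=(0.2588,0.9659)  start (7,1)  tX=1.9319 tY=0.7868  stride 1/|dx|=3.8637 1/|dy|=1.0353
    cross y-line → (7,2), t=0.7868
    cross y-line → (7,3), t=1.8221 (wall)
  → r_7 = 1.8221

ranges = [1.5529, 0.4800, 0.2485, 0.2771, 0.5176, 0.5774, 1.8221]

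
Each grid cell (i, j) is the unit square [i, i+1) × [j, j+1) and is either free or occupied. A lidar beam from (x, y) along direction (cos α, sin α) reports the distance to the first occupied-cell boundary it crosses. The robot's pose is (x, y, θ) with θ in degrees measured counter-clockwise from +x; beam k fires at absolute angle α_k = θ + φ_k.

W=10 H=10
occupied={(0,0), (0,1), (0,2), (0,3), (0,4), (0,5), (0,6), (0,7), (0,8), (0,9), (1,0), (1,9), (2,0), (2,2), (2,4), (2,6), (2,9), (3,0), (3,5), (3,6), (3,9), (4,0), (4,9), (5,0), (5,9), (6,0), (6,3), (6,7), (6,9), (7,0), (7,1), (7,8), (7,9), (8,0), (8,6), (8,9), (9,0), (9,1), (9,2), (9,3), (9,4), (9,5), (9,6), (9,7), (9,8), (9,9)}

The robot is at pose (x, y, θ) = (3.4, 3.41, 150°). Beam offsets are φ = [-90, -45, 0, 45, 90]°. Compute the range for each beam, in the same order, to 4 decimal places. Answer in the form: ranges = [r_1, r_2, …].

ranges = [5.2000, 1.5455, 1.1800, 2.4847, 0.8000]

beam 1: φ=-90°, α=60°
  d=(0.5000,0.8660)  start (3,3)  tX=1.2000 tY=0.6813  stride 1/|dx|=2.0000 1/|dy|=1.1547
    cross y-line → (3,4), t=0.6813
    cross x-line → (4,4), t=1.2000
    cross y-line → (4,5), t=1.8360
    cross y-line → (4,6), t=2.9907
    cross x-line → (5,6), t=3.2000
    cross y-line → (5,7), t=4.1454
    cross x-line → (6,7), t=5.2000 (wall)
  → r_1 = 5.2000
beam 2: φ=-45°, α=105°
  d=(-0.2588,0.9659)  start (3,3)  tX=1.5455 tY=0.6108  stride 1/|dx|=3.8637 1/|dy|=1.0353
    cross y-line → (3,4), t=0.6108
    cross x-line → (2,4), t=1.5455 (wall)
  → r_2 = 1.5455
beam 3: φ=0°, α=150°
  d=(-0.8660,0.5000)  start (3,3)  tX=0.4619 tY=1.1800  stride 1/|dx|=1.1547 1/|dy|=2.0000
    cross x-line → (2,3), t=0.4619
    cross y-line → (2,4), t=1.1800 (wall)
  → r_3 = 1.1800
beam 4: φ=45°, α=195°
  d=(-0.9659,-0.2588)  start (3,3)  tX=0.4141 tY=1.5841  stride 1/|dx|=1.0353 1/|dy|=3.8637
    cross x-line → (2,3), t=0.4141
    cross x-line → (1,3), t=1.4494
    cross y-line → (1,2), t=1.5841
    cross x-line → (0,2), t=2.4847 (wall)
  → r_4 = 2.4847
beam 5: φ=90°, α=240°
  d=(-0.5000,-0.8660)  start (3,3)  tX=0.8000 tY=0.4734  stride 1/|dx|=2.0000 1/|dy|=1.1547
    cross y-line → (3,2), t=0.4734
    cross x-line → (2,2), t=0.8000 (wall)
  → r_5 = 0.8000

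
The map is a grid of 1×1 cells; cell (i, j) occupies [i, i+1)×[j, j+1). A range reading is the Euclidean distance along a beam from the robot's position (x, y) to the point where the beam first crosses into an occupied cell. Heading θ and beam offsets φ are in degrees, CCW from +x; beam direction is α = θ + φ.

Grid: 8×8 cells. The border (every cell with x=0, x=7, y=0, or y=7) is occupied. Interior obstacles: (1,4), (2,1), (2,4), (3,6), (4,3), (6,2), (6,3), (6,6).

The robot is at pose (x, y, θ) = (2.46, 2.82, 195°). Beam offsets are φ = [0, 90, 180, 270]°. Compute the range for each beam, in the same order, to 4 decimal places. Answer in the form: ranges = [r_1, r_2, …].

beam 1: φ=0°, α=195°
  d=(-0.9659,-0.2588)  start (2,2)  tX=0.4762 tY=3.1682  stride 1/|dx|=1.0353 1/|dy|=3.8637
    cross x-line → (1,2), t=0.4762
    cross x-line → (0,2), t=1.5115 (wall)
  → r_1 = 1.5115
beam 2: φ=90°, α=285°
  d=(0.2588,-0.9659)  start (2,2)  tX=2.0864 tY=0.8489  stride 1/|dx|=3.8637 1/|dy|=1.0353
    cross y-line → (2,1), t=0.8489 (wall)
  → r_2 = 0.8489
beam 3: φ=180°, α=15°
  d=(0.9659,0.2588)  start (2,2)  tX=0.5590 tY=0.6955  stride 1/|dx|=1.0353 1/|dy|=3.8637
    cross x-line → (3,2), t=0.5590
    cross y-line → (3,3), t=0.6955
    cross x-line → (4,3), t=1.5943 (wall)
  → r_3 = 1.5943
beam 4: φ=270°, α=105°
  d=(-0.2588,0.9659)  start (2,2)  tX=1.7773 tY=0.1863  stride 1/|dx|=3.8637 1/|dy|=1.0353
    cross y-line → (2,3), t=0.1863
    cross y-line → (2,4), t=1.2216 (wall)
  → r_4 = 1.2216

ranges = [1.5115, 0.8489, 1.5943, 1.2216]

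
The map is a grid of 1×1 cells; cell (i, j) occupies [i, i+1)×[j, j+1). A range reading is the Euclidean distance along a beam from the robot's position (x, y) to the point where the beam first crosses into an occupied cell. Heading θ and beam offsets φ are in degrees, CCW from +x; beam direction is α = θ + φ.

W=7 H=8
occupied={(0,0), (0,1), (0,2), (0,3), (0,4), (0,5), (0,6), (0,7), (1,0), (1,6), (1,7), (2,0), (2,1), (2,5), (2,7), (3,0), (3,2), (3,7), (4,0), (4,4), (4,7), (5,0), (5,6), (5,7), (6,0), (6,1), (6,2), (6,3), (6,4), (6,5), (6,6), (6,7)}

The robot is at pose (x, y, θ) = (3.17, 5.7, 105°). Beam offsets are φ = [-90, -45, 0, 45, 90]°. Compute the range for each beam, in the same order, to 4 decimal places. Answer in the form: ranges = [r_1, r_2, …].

beam 1: φ=-90°, α=15°
  direction (0.9659, 0.2588); cell (3,5); t to first gridline: x 0.8593, y 1.1591 (then +1.0353 / +3.8637)
    (4,5) via x @ 0.8593
    (4,6) via y @ 1.1591
    (5,6) via x @ 1.8946  # hit
  → r_1 = 1.8946
beam 2: φ=-45°, α=60°
  direction (0.5000, 0.8660); cell (3,5); t to first gridline: x 1.6600, y 0.3464 (then +2.0000 / +1.1547)
    (3,6) via y @ 0.3464
    (3,7) via y @ 1.5011  # hit
  → r_2 = 1.5011
beam 3: φ=0°, α=105°
  direction (-0.2588, 0.9659); cell (3,5); t to first gridline: x 0.6568, y 0.3106 (then +3.8637 / +1.0353)
    (3,6) via y @ 0.3106
    (2,6) via x @ 0.6568
    (2,7) via y @ 1.3459  # hit
  → r_3 = 1.3459
beam 4: φ=45°, α=150°
  direction (-0.8660, 0.5000); cell (3,5); t to first gridline: x 0.1963, y 0.6000 (then +1.1547 / +2.0000)
    (2,5) via x @ 0.1963  # hit
  → r_4 = 0.1963
beam 5: φ=90°, α=195°
  direction (-0.9659, -0.2588); cell (3,5); t to first gridline: x 0.1760, y 2.7046 (then +1.0353 / +3.8637)
    (2,5) via x @ 0.1760  # hit
  → r_5 = 0.1760

ranges = [1.8946, 1.5011, 1.3459, 0.1963, 0.1760]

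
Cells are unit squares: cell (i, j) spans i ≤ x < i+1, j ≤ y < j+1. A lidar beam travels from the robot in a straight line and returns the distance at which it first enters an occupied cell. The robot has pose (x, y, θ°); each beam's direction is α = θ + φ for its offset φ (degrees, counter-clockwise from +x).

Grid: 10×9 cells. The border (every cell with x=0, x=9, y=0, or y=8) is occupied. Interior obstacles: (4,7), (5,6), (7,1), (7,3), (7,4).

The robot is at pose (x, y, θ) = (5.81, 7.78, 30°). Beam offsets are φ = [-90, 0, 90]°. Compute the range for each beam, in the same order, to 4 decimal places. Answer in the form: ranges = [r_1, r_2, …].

ranges = [3.2101, 0.4400, 0.2540]

beam 1: φ=-90°, α=300°
  direction (0.5000, -0.8660); cell (5,7); t to first gridline: x 0.3800, y 0.9007 (then +2.0000 / +1.1547)
    (6,7) via x @ 0.3800
    (6,6) via y @ 0.9007
    (6,5) via y @ 2.0554
    (7,5) via x @ 2.3800
    (7,4) via y @ 3.2101  # hit
  → r_1 = 3.2101
beam 2: φ=0°, α=30°
  direction (0.8660, 0.5000); cell (5,7); t to first gridline: x 0.2194, y 0.4400 (then +1.1547 / +2.0000)
    (6,7) via x @ 0.2194
    (6,8) via y @ 0.4400  # hit
  → r_2 = 0.4400
beam 3: φ=90°, α=120°
  direction (-0.5000, 0.8660); cell (5,7); t to first gridline: x 1.6200, y 0.2540 (then +2.0000 / +1.1547)
    (5,8) via y @ 0.2540  # hit
  → r_3 = 0.2540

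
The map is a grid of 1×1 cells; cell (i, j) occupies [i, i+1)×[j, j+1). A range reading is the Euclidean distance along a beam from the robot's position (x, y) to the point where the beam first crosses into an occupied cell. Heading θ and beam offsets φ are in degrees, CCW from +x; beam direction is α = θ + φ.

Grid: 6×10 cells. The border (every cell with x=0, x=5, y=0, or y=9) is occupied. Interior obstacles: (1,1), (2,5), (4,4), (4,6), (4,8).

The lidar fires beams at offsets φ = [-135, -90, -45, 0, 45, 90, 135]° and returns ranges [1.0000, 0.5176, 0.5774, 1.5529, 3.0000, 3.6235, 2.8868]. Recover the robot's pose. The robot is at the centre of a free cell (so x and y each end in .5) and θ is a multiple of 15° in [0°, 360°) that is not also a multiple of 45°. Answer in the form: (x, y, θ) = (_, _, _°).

(x, y, θ) = (4.5, 2.5, 75°)

The pose lattice has 27·16 = 432 candidates. Test each by forward raycasting.
  (3.5, 8.5, 195°): beam 1 = 0.5774 ≠ 1.0000 ✗
  (2.5, 7.5, 330°): beam 1 = 1.5529 ≠ 1.0000 ✗
  (1.5, 3.5, 60°): beam 1 = 1.5529 ≠ 1.0000 ✗
  …
  (4.5, 2.5, 75°): r_1=1.0000, r_2=0.5176, r_3=0.5774, r_4=1.5529, r_5=3.0000, r_6=3.6235, r_7=2.8868 — all match ✓
Only this pose fits every beam.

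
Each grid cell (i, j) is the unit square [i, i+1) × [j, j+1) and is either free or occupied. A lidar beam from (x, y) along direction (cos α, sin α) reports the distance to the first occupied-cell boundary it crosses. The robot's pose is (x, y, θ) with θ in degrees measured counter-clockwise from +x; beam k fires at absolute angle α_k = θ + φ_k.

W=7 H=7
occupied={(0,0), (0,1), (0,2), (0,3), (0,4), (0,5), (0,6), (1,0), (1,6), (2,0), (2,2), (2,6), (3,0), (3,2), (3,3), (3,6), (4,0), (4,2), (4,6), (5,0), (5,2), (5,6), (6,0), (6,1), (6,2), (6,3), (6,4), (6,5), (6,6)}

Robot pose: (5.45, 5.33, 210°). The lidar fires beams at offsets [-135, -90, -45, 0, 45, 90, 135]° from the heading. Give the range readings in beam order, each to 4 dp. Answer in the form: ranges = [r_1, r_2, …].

ranges = [0.6936, 0.7736, 2.5887, 2.6600, 2.4122, 1.1000, 0.5694]

beam 1: φ=-135°, α=75°
  d=(0.2588,0.9659)  start (5,5)  tX=2.1250 tY=0.6936  stride 1/|dx|=3.8637 1/|dy|=1.0353
    cross y-line → (5,6), t=0.6936 (wall)
  → r_1 = 0.6936
beam 2: φ=-90°, α=120°
  d=(-0.5000,0.8660)  start (5,5)  tX=0.9000 tY=0.7736  stride 1/|dx|=2.0000 1/|dy|=1.1547
    cross y-line → (5,6), t=0.7736 (wall)
  → r_2 = 0.7736
beam 3: φ=-45°, α=165°
  d=(-0.9659,0.2588)  start (5,5)  tX=0.4659 tY=2.5887  stride 1/|dx|=1.0353 1/|dy|=3.8637
    cross x-line → (4,5), t=0.4659
    cross x-line → (3,5), t=1.5012
    cross x-line → (2,5), t=2.5364
    cross y-line → (2,6), t=2.5887 (wall)
  → r_3 = 2.5887
beam 4: φ=0°, α=210°
  d=(-0.8660,-0.5000)  start (5,5)  tX=0.5196 tY=0.6600  stride 1/|dx|=1.1547 1/|dy|=2.0000
    cross x-line → (4,5), t=0.5196
    cross y-line → (4,4), t=0.6600
    cross x-line → (3,4), t=1.6743
    cross y-line → (3,3), t=2.6600 (wall)
  → r_4 = 2.6600
beam 5: φ=45°, α=255°
  d=(-0.2588,-0.9659)  start (5,5)  tX=1.7387 tY=0.3416  stride 1/|dx|=3.8637 1/|dy|=1.0353
    cross y-line → (5,4), t=0.3416
    cross y-line → (5,3), t=1.3769
    cross x-line → (4,3), t=1.7387
    cross y-line → (4,2), t=2.4122 (wall)
  → r_5 = 2.4122
beam 6: φ=90°, α=300°
  d=(0.5000,-0.8660)  start (5,5)  tX=1.1000 tY=0.3811  stride 1/|dx|=2.0000 1/|dy|=1.1547
    cross y-line → (5,4), t=0.3811
    cross x-line → (6,4), t=1.1000 (wall)
  → r_6 = 1.1000
beam 7: φ=135°, α=345°
  d=(0.9659,-0.2588)  start (5,5)  tX=0.5694 tY=1.2750  stride 1/|dx|=1.0353 1/|dy|=3.8637
    cross x-line → (6,5), t=0.5694 (wall)
  → r_7 = 0.5694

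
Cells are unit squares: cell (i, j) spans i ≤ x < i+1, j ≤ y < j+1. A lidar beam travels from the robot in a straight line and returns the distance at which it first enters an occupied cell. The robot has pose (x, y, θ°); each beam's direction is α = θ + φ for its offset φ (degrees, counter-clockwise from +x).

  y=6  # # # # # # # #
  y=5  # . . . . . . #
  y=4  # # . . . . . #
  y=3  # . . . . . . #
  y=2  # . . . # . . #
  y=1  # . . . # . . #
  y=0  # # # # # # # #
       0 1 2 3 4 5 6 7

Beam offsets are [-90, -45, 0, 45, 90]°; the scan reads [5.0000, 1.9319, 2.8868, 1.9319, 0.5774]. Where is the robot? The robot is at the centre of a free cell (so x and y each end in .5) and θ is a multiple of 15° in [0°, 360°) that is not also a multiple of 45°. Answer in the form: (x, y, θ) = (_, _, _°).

(x, y, θ) = (6.5, 3.5, 240°)

Candidates: 27 free-cell centres × 16 headings = 432 poses. Raycast each; keep the one whose scan matches to 4 dp.
  (2.5, 1.5, 15°): beam 1 = 0.5176 ≠ 5.0000 ✗
  (3.5, 3.5, 30°): beam 1 = 1.0000 ≠ 5.0000 ✗
  (5.5, 1.5, 330°): beam 1 = 0.5774 ≠ 5.0000 ✗
  (1.5, 1.5, 210°): beam 1 = 1.0000 ≠ 5.0000 ✗
  (3.5, 5.5, 195°): beam 1 = 0.5176 ≠ 5.0000 ✗
  …
  (6.5, 3.5, 240°): r_1=5.0000, r_2=1.9319, r_3=2.8868, r_4=1.9319, r_5=0.5774 — all match ✓
Unique over the lattice → pose = (6.5, 3.5, 240°).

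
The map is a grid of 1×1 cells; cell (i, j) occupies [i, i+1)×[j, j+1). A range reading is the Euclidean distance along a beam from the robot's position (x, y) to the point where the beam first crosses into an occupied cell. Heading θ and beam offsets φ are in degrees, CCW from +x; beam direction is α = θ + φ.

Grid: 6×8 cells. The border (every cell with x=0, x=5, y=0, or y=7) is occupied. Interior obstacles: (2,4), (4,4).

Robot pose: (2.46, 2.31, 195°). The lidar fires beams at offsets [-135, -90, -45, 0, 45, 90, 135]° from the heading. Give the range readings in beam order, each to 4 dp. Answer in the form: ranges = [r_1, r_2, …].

beam 1: φ=-135°, α=60°
  cosα=0.5000 sinα=0.8660 | (2,2) | tMaxX 1.0800 tMaxY 0.7967 | tΔX 2.0000 tΔY 1.1547
    t=0.7967 [y] (2,3)
    t=1.0800 [x] (3,3)
    t=1.9514 [y] (3,4)
    t=3.0800 [x] (4,4) — stop
  → r_1 = 3.0800
beam 2: φ=-90°, α=105°
  cosα=-0.2588 sinα=0.9659 | (2,2) | tMaxX 1.7773 tMaxY 0.7143 | tΔX 3.8637 tΔY 1.0353
    t=0.7143 [y] (2,3)
    t=1.7496 [y] (2,4) — stop
  → r_2 = 1.7496
beam 3: φ=-45°, α=150°
  cosα=-0.8660 sinα=0.5000 | (2,2) | tMaxX 0.5312 tMaxY 1.3800 | tΔX 1.1547 tΔY 2.0000
    t=0.5312 [x] (1,2)
    t=1.3800 [y] (1,3)
    t=1.6859 [x] (0,3) — stop
  → r_3 = 1.6859
beam 4: φ=0°, α=195°
  cosα=-0.9659 sinα=-0.2588 | (2,2) | tMaxX 0.4762 tMaxY 1.1977 | tΔX 1.0353 tΔY 3.8637
    t=0.4762 [x] (1,2)
    t=1.1977 [y] (1,1)
    t=1.5115 [x] (0,1) — stop
  → r_4 = 1.5115
beam 5: φ=45°, α=240°
  cosα=-0.5000 sinα=-0.8660 | (2,2) | tMaxX 0.9200 tMaxY 0.3580 | tΔX 2.0000 tΔY 1.1547
    t=0.3580 [y] (2,1)
    t=0.9200 [x] (1,1)
    t=1.5127 [y] (1,0) — stop
  → r_5 = 1.5127
beam 6: φ=90°, α=285°
  cosα=0.2588 sinα=-0.9659 | (2,2) | tMaxX 2.0864 tMaxY 0.3209 | tΔX 3.8637 tΔY 1.0353
    t=0.3209 [y] (2,1)
    t=1.3562 [y] (2,0) — stop
  → r_6 = 1.3562
beam 7: φ=135°, α=330°
  cosα=0.8660 sinα=-0.5000 | (2,2) | tMaxX 0.6235 tMaxY 0.6200 | tΔX 1.1547 tΔY 2.0000
    t=0.6200 [y] (2,1)
    t=0.6235 [x] (3,1)
    t=1.7782 [x] (4,1)
    t=2.6200 [y] (4,0) — stop
  → r_7 = 2.6200

ranges = [3.0800, 1.7496, 1.6859, 1.5115, 1.5127, 1.3562, 2.6200]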